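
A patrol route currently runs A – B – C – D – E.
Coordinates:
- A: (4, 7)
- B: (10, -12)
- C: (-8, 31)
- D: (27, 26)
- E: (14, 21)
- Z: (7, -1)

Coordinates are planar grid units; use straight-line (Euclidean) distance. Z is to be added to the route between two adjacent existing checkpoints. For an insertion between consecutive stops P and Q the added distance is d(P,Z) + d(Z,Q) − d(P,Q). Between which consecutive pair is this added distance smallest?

between A and B

Added distance for inserting Z between each consecutive pair:
A–B: 0.0
B–C: 0.1
C–D: 33.6
D–E: 42.8
Smallest added distance is 0.0, inserting between A and B.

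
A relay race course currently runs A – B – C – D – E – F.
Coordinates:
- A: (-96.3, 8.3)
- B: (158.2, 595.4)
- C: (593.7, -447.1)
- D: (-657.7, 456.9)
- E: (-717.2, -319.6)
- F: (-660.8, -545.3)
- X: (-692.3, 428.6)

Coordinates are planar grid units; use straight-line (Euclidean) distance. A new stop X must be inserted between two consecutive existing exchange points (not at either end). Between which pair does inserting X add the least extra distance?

Added distance for inserting X between each consecutive pair:
A–B: 956.1
B–C: 1292.7
C–D: 56.8
D–E: 14.5
E–F: 1490.4
Smallest added distance is 14.5, inserting between D and E.

between D and E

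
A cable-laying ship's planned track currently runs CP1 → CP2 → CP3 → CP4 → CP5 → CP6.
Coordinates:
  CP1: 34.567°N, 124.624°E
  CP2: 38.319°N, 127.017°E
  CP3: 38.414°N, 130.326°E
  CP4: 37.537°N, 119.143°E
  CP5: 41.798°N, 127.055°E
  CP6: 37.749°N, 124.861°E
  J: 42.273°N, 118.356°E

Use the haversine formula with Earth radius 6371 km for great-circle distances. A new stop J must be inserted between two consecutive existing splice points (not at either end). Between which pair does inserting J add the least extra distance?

between CP4 and CP5

Added distance for inserting J between each consecutive pair:
CP1–CP2: 1401.9 km
CP2–CP3: 1667.0 km
CP3–CP4: 646.6 km
CP4–CP5: 425.0 km
CP5–CP6: 980.3 km
Smallest added distance is 425.0 km, inserting between CP4 and CP5.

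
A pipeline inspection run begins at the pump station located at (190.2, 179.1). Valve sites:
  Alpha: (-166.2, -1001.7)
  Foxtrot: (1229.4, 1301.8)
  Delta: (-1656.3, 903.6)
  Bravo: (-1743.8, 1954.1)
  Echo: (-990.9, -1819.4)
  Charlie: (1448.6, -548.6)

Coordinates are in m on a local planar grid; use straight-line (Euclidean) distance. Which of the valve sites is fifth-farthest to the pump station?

Charlie

Distances from the pump station ((190.2, 179.1)):
Bravo: 2625.1 m
Echo: 2321.4 m
Delta: 1983.5 m
Foxtrot: 1529.8 m
Charlie: 1453.7 m
Alpha: 1233.4 m
The fifth-farthest is Charlie at 1453.7 m.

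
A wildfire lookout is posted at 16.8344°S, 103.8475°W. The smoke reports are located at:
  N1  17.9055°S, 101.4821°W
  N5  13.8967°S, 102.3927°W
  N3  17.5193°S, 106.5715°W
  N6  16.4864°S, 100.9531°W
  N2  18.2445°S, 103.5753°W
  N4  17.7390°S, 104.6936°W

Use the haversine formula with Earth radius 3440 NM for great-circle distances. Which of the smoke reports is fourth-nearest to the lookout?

Distance to each, sorted:
N4: 72.8 NM
N2: 86.1 NM
N1: 150.0 NM
N3: 161.6 NM
N6: 167.8 NM
N5: 195.4 NM
The fourth-nearest is N3 at 161.6 NM.

N3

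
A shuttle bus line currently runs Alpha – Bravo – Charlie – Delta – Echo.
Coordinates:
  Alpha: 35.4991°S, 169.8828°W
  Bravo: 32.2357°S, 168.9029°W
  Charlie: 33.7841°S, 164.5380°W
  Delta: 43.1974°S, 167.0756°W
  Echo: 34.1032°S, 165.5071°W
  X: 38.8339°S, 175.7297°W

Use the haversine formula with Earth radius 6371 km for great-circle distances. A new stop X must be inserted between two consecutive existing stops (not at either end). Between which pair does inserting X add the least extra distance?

Added distance for inserting X between each consecutive pair:
Alpha–Bravo: 1221.4 km
Bravo–Charlie: 1664.7 km
Charlie–Delta: 951.0 km
Delta–Echo: 905.9 km
Smallest added distance is 905.9 km, inserting between Delta and Echo.

between Delta and Echo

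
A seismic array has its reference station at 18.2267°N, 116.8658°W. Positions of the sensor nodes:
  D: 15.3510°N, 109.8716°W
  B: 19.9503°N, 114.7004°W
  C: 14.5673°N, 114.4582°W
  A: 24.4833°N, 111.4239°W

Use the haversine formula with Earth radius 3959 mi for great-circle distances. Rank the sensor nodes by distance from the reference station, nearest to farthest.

B, C, D, A

Distances from the reference station:
B 19.9503°N, 114.7004°W: 184.9 mi
C 14.5673°N, 114.4582°W: 299.0 mi
D 15.3510°N, 109.8716°W: 503.5 mi
A 24.4833°N, 111.4239°W: 556.2 mi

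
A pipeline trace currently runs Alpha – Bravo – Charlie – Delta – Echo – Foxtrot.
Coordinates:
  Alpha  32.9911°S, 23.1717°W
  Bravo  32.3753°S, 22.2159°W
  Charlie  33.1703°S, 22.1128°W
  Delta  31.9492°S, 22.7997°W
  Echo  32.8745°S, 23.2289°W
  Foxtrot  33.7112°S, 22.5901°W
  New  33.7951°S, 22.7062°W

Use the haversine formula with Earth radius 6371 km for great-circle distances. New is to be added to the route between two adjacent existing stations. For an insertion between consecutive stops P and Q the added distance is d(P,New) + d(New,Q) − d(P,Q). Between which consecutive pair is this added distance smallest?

between Echo and Foxtrot

Added distance for inserting New between each consecutive pair:
Alpha–Bravo: 151.0 km
Bravo–Charlie: 164.1 km
Charlie–Delta: 143.8 km
Delta–Echo: 208.2 km
Echo–Foxtrot: 17.2 km
Smallest added distance is 17.2 km, inserting between Echo and Foxtrot.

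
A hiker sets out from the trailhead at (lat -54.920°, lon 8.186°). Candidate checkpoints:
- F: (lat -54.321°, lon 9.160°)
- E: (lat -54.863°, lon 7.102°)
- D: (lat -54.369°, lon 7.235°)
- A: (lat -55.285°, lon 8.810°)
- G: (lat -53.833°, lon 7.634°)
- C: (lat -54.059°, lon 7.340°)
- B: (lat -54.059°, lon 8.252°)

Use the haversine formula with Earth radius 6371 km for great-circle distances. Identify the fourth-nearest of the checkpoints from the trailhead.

F

Distance to each, sorted:
A: 56.8 km
E: 69.6 km
D: 86.6 km
F: 91.5 km
B: 95.8 km
C: 110.2 km
G: 126.0 km
The fourth-nearest is F at 91.5 km.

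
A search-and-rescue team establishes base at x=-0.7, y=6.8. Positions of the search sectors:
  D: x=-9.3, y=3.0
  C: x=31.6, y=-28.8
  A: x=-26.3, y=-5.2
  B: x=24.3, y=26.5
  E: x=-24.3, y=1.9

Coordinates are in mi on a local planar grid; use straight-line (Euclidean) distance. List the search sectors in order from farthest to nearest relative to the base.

Distances from the base:
C x=31.6, y=-28.8: 48.1 mi
B x=24.3, y=26.5: 31.8 mi
A x=-26.3, y=-5.2: 28.3 mi
E x=-24.3, y=1.9: 24.1 mi
D x=-9.3, y=3.0: 9.4 mi

C, B, A, E, D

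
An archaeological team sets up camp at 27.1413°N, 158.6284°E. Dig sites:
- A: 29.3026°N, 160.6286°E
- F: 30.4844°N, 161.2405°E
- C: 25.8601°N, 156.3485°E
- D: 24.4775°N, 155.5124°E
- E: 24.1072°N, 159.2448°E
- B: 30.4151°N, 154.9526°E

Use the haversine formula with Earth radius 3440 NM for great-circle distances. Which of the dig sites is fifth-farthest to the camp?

A

Distance to each, sorted:
B: 275.7 NM
F: 243.2 NM
D: 232.2 NM
E: 185.2 NM
A: 167.4 NM
C: 144.6 NM
The fifth-farthest is A at 167.4 NM.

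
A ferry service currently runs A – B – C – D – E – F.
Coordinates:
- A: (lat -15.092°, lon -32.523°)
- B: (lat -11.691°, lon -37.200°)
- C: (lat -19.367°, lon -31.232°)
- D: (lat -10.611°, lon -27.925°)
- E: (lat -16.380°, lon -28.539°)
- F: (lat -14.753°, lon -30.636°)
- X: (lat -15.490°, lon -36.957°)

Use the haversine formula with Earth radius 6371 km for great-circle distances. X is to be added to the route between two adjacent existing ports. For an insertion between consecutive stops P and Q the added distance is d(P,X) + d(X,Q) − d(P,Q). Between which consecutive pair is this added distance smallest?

between B and C

Added distance for inserting X between each consecutive pair:
A–B: 269.3 km
B–C: 101.8 km
C–D: 826.8 km
D–E: 1378.9 km
E–F: 1300.4 km
Smallest added distance is 101.8 km, inserting between B and C.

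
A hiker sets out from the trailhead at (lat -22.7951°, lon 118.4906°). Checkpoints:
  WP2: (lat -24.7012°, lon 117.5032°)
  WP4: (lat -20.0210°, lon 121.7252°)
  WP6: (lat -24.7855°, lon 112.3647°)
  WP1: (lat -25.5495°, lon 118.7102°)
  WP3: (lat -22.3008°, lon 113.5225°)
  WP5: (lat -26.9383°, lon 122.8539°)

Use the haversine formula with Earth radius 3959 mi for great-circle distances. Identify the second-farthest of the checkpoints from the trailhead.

WP5

Distances from the trailhead ((lat -22.7951°, lon 118.4906°)):
WP6: 411.0 mi
WP5: 395.9 mi
WP3: 318.9 mi
WP4: 282.9 mi
WP1: 190.8 mi
WP2: 145.8 mi
The second-farthest is WP5 at 395.9 mi.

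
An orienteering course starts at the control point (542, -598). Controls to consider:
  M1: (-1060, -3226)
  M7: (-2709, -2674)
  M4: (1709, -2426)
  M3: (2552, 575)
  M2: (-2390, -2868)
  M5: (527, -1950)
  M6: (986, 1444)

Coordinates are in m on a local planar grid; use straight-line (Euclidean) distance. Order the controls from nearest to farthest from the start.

Computing each straight-line distance from (542, -598):
M5 (527, -1950): 1352.1 m
M6 (986, 1444): 2089.7 m
M4 (1709, -2426): 2168.7 m
M3 (2552, 575): 2327.2 m
M1 (-1060, -3226): 3077.8 m
M2 (-2390, -2868): 3708.0 m
M7 (-2709, -2674): 3857.3 m

M5, M6, M4, M3, M1, M2, M7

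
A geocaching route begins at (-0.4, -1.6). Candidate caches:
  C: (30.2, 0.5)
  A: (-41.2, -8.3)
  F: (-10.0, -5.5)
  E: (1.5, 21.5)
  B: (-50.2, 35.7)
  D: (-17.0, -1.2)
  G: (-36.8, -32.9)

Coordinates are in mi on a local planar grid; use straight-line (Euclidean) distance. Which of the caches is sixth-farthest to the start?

Distances from the start ((-0.4, -1.6)):
B: 62.2 mi
G: 48.0 mi
A: 41.3 mi
C: 30.7 mi
E: 23.2 mi
D: 16.6 mi
F: 10.4 mi
The sixth-farthest is D at 16.6 mi.

D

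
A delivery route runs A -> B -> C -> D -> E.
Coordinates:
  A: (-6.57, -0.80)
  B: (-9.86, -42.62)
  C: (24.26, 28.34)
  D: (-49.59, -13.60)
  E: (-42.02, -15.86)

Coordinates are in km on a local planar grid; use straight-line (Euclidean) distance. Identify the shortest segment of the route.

D–E

Leg distances:
A→B: 41.9 km
B→C: 78.7 km
C→D: 84.9 km
D→E: 7.9 km
The shortest leg is D–E at 7.9 km.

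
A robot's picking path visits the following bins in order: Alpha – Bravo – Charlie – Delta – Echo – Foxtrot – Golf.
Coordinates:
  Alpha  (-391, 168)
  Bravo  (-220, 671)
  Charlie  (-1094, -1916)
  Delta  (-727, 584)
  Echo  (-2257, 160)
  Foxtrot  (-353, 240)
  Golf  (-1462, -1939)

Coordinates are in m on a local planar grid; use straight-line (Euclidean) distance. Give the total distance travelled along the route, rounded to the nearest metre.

Leg distances:
Alpha→Bravo: 531.3 m  (cumulative 531.3 m)
Bravo→Charlie: 2730.6 m  (cumulative 3261.9 m)
Charlie→Delta: 2526.8 m  (cumulative 5788.7 m)
Delta→Echo: 1587.7 m  (cumulative 7376.4 m)
Echo→Foxtrot: 1905.7 m  (cumulative 9282.1 m)
Foxtrot→Golf: 2445.0 m  (cumulative 11727.0 m)
Total route length ≈ 11727 m.

11727 m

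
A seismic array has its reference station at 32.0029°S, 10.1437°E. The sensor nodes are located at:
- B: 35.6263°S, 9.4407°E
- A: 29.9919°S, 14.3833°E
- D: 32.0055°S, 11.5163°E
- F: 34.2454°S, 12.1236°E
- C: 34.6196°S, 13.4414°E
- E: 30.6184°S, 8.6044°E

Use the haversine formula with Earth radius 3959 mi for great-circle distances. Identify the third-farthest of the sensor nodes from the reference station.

Distances from the reference station (32.0029°S, 10.1437°E):
A: 287.0 mi
C: 262.6 mi
B: 253.6 mi
F: 192.7 mi
E: 131.9 mi
D: 80.4 mi
The third-farthest is B at 253.6 mi.

B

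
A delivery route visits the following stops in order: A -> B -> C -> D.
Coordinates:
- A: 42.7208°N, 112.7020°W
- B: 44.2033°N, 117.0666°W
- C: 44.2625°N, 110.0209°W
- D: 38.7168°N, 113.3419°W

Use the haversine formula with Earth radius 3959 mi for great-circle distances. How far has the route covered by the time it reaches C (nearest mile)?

Leg distances:
A→B: 241.6 mi  (cumulative 241.6 mi)
B→C: 348.7 mi  (cumulative 590.4 mi)
Cumulative distance at C ≈ 590 mi.

590 mi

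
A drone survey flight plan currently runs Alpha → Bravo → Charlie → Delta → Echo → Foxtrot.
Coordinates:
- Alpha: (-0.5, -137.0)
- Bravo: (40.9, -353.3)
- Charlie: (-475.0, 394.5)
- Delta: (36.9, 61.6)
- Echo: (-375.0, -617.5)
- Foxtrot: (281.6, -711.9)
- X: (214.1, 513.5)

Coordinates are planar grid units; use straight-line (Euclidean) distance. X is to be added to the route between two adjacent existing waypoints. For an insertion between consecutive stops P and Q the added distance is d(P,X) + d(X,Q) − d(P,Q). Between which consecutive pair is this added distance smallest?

between Charlie and Delta

Added distance for inserting X between each consecutive pair:
Alpha–Bravo: 1348.7
Bravo–Charlie: 674.7
Charlie–Delta: 574.1
Delta–Echo: 966.4
Echo–Foxtrot: 1839.1
Smallest added distance is 574.1, inserting between Charlie and Delta.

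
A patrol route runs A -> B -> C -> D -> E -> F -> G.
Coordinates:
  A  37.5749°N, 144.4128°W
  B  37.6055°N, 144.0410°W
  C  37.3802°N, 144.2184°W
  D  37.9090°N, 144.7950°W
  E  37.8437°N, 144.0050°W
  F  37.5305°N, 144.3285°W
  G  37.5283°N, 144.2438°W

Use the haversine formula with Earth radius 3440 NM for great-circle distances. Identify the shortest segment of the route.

F–G

Leg distances:
A→B: 17.8 NM
B→C: 15.9 NM
C→D: 41.9 NM
D→E: 37.6 NM
E→F: 24.3 NM
F→G: 4.0 NM
The shortest leg is F–G at 4.0 NM.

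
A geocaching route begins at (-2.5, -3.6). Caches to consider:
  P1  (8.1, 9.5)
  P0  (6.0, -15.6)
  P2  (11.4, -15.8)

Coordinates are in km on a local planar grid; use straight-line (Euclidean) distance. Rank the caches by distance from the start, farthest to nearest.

P2, P1, P0

Computing each straight-line distance from (-2.5, -3.6):
P2 (11.4, -15.8): 18.5 km
P1 (8.1, 9.5): 16.9 km
P0 (6.0, -15.6): 14.7 km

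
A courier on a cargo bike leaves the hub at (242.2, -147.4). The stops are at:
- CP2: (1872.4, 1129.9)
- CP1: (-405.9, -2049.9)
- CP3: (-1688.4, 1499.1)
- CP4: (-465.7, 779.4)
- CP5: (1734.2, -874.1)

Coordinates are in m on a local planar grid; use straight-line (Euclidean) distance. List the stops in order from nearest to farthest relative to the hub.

Distance from the hub at (242.2, -147.4) to each:
CP4 (-465.7, 779.4): 1166.2 m
CP5 (1734.2, -874.1): 1659.6 m
CP1 (-405.9, -2049.9): 2009.9 m
CP2 (1872.4, 1129.9): 2071.0 m
CP3 (-1688.4, 1499.1): 2537.4 m

CP4, CP5, CP1, CP2, CP3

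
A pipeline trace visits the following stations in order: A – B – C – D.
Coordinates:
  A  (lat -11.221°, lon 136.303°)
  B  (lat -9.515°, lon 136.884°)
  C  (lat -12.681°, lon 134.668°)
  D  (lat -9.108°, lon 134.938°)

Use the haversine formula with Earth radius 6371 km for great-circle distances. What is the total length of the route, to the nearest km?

1026 km

Leg distances:
A→B: 200.1 km  (cumulative 200.1 km)
B→C: 427.1 km  (cumulative 627.1 km)
C→D: 398.4 km  (cumulative 1025.5 km)
Total route length ≈ 1026 km.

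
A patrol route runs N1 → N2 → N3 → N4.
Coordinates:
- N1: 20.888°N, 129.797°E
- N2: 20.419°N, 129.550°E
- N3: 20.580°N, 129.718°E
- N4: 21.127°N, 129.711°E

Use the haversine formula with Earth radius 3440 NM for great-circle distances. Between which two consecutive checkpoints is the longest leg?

Leg distances:
N1→N2: 31.4 NM
N2→N3: 13.5 NM
N3→N4: 32.8 NM
The longest leg is N3–N4 at 32.8 NM.

N3–N4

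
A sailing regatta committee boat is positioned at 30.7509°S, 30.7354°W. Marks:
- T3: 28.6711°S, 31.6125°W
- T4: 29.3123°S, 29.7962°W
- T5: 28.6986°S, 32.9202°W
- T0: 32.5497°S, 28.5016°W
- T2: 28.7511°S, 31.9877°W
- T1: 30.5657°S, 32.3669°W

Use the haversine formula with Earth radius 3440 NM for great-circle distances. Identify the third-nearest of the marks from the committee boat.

Distance to each, sorted:
T1: 85.0 NM
T4: 99.2 NM
T3: 133.0 NM
T2: 136.7 NM
T0: 157.1 NM
T5: 167.8 NM
The third-nearest is T3 at 133.0 NM.

T3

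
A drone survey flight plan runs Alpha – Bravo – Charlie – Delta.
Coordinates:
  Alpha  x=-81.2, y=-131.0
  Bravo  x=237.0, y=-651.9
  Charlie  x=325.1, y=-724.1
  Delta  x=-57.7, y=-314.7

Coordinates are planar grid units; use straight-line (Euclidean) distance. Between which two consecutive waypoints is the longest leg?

Alpha–Bravo

Leg distances:
Alpha→Bravo: 610.4
Bravo→Charlie: 113.9
Charlie→Delta: 560.5
The longest leg is Alpha–Bravo at 610.4.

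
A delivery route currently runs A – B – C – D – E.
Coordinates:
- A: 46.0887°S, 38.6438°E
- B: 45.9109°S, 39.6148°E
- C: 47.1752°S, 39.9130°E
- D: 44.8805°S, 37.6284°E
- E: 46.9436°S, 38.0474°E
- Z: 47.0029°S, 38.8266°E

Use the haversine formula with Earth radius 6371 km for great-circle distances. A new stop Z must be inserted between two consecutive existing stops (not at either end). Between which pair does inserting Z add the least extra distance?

Added distance for inserting Z between each consecutive pair:
A–B: 160.7 km
B–C: 77.6 km
C–D: 27.8 km
D–E: 81.3 km
Smallest added distance is 27.8 km, inserting between C and D.

between C and D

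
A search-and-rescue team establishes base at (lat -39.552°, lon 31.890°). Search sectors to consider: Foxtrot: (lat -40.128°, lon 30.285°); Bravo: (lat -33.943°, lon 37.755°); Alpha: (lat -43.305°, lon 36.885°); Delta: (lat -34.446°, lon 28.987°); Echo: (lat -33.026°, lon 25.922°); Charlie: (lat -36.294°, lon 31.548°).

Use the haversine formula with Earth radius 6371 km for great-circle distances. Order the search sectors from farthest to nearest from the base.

Distance from the base at (lat -39.552°, lon 31.890°) to each:
Echo (lat -33.026°, lon 25.922°): 901.0 km
Bravo (lat -33.943°, lon 37.755°): 813.3 km
Delta (lat -34.446°, lon 28.987°): 623.5 km
Alpha (lat -43.305°, lon 36.885°): 589.3 km
Charlie (lat -36.294°, lon 31.548°): 363.5 km
Foxtrot (lat -40.128°, lon 30.285°): 151.3 km

Echo, Bravo, Delta, Alpha, Charlie, Foxtrot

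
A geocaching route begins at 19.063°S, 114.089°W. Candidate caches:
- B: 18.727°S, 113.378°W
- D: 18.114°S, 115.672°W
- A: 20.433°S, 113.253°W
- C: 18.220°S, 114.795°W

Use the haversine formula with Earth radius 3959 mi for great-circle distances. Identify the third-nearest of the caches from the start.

Distances from the start (19.063°S, 114.089°W):
B: 52.0 mi
C: 74.4 mi
A: 109.2 mi
D: 122.7 mi
The third-nearest is A at 109.2 mi.

A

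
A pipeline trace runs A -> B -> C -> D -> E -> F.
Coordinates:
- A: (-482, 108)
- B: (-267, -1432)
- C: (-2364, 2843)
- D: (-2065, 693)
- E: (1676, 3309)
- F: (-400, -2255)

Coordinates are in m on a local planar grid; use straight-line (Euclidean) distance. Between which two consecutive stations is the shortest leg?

A–B

Leg distances:
A→B: 1554.9 m
B→C: 4761.6 m
C→D: 2170.7 m
D→E: 4564.9 m
E→F: 5938.7 m
The shortest leg is A–B at 1554.9 m.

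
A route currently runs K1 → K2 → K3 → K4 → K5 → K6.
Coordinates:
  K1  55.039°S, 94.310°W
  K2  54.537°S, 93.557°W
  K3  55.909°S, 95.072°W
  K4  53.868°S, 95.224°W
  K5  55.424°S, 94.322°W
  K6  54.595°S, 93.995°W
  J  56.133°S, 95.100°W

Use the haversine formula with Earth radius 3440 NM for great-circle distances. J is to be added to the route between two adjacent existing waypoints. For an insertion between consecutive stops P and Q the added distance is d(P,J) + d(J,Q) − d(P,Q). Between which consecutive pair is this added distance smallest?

between K2 and K3

Added distance for inserting J between each consecutive pair:
K1–K2: 140.4 NM
K2–K3: 25.5 NM
K3–K4: 26.9 NM
K4–K5: 87.5 NM
K5–K6: 98.7 NM
Smallest added distance is 25.5 NM, inserting between K2 and K3.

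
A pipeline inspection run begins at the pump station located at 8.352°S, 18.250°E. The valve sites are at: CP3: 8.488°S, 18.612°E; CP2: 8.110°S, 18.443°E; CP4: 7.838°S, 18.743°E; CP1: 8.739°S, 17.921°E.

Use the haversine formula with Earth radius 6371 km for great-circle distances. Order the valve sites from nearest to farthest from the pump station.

CP2, CP3, CP1, CP4

Computing each great-circle distance from 8.352°S, 18.250°E:
CP2 8.110°S, 18.443°E: 34.3 km
CP3 8.488°S, 18.612°E: 42.6 km
CP1 8.739°S, 17.921°E: 56.2 km
CP4 7.838°S, 18.743°E: 78.8 km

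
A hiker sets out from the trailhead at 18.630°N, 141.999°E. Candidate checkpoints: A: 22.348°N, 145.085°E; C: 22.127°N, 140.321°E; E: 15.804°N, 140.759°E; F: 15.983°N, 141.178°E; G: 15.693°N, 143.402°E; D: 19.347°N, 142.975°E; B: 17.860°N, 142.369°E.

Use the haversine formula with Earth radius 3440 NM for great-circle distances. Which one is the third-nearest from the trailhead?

Distance to each, sorted:
B: 50.8 NM
D: 70.2 NM
F: 165.7 NM
E: 184.0 NM
G: 193.8 NM
C: 230.2 NM
A: 282.7 NM
The third-nearest is F at 165.7 NM.

F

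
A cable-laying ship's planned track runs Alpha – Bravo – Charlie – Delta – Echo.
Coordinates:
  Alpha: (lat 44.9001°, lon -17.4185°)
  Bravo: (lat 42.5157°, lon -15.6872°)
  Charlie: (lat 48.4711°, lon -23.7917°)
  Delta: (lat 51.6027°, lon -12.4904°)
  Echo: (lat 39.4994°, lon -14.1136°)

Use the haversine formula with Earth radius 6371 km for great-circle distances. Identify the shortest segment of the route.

Leg distances:
Alpha→Bravo: 299.4 km
Bravo→Charlie: 914.2 km
Charlie→Delta: 877.9 km
Delta→Echo: 1351.7 km
The shortest leg is Alpha–Bravo at 299.4 km.

Alpha–Bravo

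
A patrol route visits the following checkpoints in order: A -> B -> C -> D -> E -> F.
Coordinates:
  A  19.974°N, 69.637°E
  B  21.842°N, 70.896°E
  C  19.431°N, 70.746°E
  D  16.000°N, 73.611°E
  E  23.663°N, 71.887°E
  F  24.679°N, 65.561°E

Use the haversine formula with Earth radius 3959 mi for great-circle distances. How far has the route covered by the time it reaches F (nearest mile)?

Leg distances:
A→B: 152.5 mi  (cumulative 152.5 mi)
B→C: 166.9 mi  (cumulative 319.4 mi)
C→D: 302.9 mi  (cumulative 622.3 mi)
D→E: 541.2 mi  (cumulative 1163.5 mi)
E→F: 404.9 mi  (cumulative 1568.4 mi)
Cumulative distance at F ≈ 1568 mi.

1568 mi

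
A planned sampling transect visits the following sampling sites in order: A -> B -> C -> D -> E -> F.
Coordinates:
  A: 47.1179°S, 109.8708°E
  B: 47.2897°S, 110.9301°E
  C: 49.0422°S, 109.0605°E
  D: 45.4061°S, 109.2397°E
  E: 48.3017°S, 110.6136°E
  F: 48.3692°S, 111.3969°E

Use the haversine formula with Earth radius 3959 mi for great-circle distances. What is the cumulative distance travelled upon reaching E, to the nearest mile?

Leg distances:
A→B: 51.1 mi  (cumulative 51.1 mi)
B→C: 148.6 mi  (cumulative 199.7 mi)
C→D: 251.4 mi  (cumulative 451.1 mi)
D→E: 210.3 mi  (cumulative 661.5 mi)
Cumulative distance at E ≈ 661 mi.

661 mi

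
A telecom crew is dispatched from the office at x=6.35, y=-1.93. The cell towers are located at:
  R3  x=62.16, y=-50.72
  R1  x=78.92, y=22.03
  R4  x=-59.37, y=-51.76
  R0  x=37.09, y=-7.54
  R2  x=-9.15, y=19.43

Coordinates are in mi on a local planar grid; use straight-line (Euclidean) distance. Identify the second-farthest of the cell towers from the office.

Distances from the office (x=6.35, y=-1.93):
R4: 82.5 mi
R1: 76.4 mi
R3: 74.1 mi
R0: 31.2 mi
R2: 26.4 mi
The second-farthest is R1 at 76.4 mi.

R1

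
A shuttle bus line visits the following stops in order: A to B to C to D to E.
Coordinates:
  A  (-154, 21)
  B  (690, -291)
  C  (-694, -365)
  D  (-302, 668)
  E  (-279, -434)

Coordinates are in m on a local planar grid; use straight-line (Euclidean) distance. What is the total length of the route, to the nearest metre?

4493 m

Leg distances:
A→B: 899.8 m  (cumulative 899.8 m)
B→C: 1386.0 m  (cumulative 2285.8 m)
C→D: 1104.9 m  (cumulative 3390.7 m)
D→E: 1102.2 m  (cumulative 4492.9 m)
Total route length ≈ 4493 m.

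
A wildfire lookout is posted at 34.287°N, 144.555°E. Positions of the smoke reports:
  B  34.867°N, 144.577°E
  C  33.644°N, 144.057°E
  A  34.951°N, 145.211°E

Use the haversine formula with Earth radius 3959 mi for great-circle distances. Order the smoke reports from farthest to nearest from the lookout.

Distance from the lookout at 34.287°N, 144.555°E to each:
A 34.951°N, 145.211°E: 59.1 mi
C 33.644°N, 144.057°E: 52.8 mi
B 34.867°N, 144.577°E: 40.1 mi

A, C, B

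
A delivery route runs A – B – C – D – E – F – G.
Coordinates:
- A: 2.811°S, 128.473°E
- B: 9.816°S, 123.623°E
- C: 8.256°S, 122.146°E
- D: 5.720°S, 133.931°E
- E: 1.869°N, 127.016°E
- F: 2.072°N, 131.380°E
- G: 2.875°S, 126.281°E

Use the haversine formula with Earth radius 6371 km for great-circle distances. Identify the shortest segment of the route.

B–C

Leg distances:
A→B: 945.3 km
B→C: 237.5 km
C→D: 1330.8 km
D→E: 1141.0 km
E→F: 485.5 km
F→G: 789.8 km
The shortest leg is B–C at 237.5 km.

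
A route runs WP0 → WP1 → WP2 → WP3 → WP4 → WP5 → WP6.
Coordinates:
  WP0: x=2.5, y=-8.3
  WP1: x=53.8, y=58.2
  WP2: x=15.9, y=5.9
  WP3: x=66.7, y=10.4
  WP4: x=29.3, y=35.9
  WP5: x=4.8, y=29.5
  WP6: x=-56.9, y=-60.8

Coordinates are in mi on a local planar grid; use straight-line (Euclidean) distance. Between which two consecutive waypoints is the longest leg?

WP5–WP6

Leg distances:
WP0→WP1: 84.0 mi
WP1→WP2: 64.6 mi
WP2→WP3: 51.0 mi
WP3→WP4: 45.3 mi
WP4→WP5: 25.3 mi
WP5→WP6: 109.4 mi
The longest leg is WP5–WP6 at 109.4 mi.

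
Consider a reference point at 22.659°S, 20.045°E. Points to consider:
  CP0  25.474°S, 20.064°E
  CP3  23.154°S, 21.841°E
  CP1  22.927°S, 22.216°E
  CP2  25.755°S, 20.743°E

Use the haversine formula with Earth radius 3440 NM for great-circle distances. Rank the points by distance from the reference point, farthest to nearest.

CP2, CP0, CP1, CP3

Computing each great-circle distance from 22.659°S, 20.045°E:
CP2 25.755°S, 20.743°E: 189.8 NM
CP0 25.474°S, 20.064°E: 169.0 NM
CP1 22.927°S, 22.216°E: 121.2 NM
CP3 23.154°S, 21.841°E: 103.7 NM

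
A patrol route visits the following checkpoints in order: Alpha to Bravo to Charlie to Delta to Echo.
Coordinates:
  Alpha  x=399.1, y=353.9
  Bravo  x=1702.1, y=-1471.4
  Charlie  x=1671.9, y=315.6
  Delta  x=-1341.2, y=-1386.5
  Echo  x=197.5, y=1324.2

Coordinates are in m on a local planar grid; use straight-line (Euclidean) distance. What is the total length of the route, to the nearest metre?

10608 m

Leg distances:
Alpha→Bravo: 2242.7 m  (cumulative 2242.7 m)
Bravo→Charlie: 1787.3 m  (cumulative 4029.9 m)
Charlie→Delta: 3460.6 m  (cumulative 7490.5 m)
Delta→Echo: 3117.0 m  (cumulative 10607.5 m)
Total route length ≈ 10608 m.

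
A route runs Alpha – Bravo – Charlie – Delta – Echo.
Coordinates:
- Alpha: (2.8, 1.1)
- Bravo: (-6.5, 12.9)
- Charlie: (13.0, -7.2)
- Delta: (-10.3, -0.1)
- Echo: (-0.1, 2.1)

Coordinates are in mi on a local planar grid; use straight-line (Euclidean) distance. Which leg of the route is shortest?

Delta–Echo

Leg distances:
Alpha→Bravo: 15.0 mi
Bravo→Charlie: 28.0 mi
Charlie→Delta: 24.4 mi
Delta→Echo: 10.4 mi
The shortest leg is Delta–Echo at 10.4 mi.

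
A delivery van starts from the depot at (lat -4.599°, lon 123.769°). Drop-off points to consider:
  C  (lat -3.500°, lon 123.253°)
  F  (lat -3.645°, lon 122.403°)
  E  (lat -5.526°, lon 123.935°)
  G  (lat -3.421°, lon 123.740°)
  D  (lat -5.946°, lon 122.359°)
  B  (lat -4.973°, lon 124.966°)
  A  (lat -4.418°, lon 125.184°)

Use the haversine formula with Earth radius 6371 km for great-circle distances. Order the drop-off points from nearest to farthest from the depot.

E, G, C, B, A, F, D

Computing each great-circle distance from (lat -4.599°, lon 123.769°):
E (lat -5.526°, lon 123.935°): 104.7 km
G (lat -3.421°, lon 123.740°): 131.0 km
C (lat -3.500°, lon 123.253°): 134.9 km
B (lat -4.973°, lon 124.966°): 139.0 km
A (lat -4.418°, lon 125.184°): 158.1 km
F (lat -3.645°, lon 122.403°): 184.9 km
D (lat -5.946°, lon 122.359°): 216.3 km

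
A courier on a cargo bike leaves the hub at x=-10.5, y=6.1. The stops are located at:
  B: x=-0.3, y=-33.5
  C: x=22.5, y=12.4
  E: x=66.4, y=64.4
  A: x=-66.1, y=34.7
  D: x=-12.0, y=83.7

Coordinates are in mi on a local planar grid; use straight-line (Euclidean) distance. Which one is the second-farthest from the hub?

Distances from the hub (x=-10.5, y=6.1):
E: 96.5 mi
D: 77.6 mi
A: 62.5 mi
B: 40.9 mi
C: 33.6 mi
The second-farthest is D at 77.6 mi.

D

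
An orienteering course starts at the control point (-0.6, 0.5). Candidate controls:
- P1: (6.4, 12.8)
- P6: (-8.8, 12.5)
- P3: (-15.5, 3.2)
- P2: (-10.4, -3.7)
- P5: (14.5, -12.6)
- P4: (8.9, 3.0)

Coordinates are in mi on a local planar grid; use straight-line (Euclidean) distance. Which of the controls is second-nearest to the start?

P2

Distances from the start ((-0.6, 0.5)):
P4: 9.8 mi
P2: 10.7 mi
P1: 14.2 mi
P6: 14.5 mi
P3: 15.1 mi
P5: 20.0 mi
The second-nearest is P2 at 10.7 mi.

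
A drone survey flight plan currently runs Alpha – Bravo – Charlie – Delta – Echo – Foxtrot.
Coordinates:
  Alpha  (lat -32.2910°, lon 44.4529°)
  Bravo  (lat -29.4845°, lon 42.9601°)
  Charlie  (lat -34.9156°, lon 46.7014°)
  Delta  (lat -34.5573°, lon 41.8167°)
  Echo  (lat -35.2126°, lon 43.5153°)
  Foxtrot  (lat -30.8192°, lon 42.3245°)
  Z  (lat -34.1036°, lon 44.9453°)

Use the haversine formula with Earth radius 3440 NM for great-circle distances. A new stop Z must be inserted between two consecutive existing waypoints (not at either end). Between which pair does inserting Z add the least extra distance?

Added distance for inserting Z between each consecutive pair:
Alpha–Bravo: 221.6 NM
Bravo–Charlie: 17.5 NM
Charlie–Delta: 15.2 NM
Delta–Echo: 162.1 NM
Echo–Foxtrot: 64.3 NM
Smallest added distance is 15.2 NM, inserting between Charlie and Delta.

between Charlie and Delta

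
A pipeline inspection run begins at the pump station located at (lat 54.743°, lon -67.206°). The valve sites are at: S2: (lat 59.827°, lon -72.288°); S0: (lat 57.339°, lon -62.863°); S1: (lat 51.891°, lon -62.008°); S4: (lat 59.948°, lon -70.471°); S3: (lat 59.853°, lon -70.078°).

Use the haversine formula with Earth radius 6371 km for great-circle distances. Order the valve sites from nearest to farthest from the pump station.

S0, S1, S3, S4, S2

Computing each great-circle distance from (lat 54.743°, lon -67.206°):
S0 (lat 57.339°, lon -62.863°): 394.9 km
S1 (lat 51.891°, lon -62.008°): 468.6 km
S3 (lat 59.853°, lon -70.078°): 593.7 km
S4 (lat 59.948°, lon -70.471°): 610.8 km
S2 (lat 59.827°, lon -72.288°): 642.1 km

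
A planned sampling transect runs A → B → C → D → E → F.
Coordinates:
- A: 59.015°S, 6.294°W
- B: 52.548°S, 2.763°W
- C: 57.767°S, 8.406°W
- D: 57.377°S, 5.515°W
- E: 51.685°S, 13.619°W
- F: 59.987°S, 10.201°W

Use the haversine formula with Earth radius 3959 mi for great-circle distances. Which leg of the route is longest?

Leg distances:
A→B: 467.3 mi
B→C: 423.6 mi
C→D: 110.4 mi
D→E: 509.5 mi
E→F: 588.6 mi
The longest leg is E–F at 588.6 mi.

E–F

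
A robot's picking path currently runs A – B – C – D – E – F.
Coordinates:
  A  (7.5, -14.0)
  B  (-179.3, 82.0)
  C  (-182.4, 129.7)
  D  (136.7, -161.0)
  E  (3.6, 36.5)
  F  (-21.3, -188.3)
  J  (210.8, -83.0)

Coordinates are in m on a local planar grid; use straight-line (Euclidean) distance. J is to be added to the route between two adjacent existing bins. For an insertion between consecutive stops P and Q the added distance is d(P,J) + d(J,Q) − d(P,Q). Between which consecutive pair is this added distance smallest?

between D and E

Added distance for inserting J between each consecutive pair:
A–B: 428.2 m
B–C: 822.8 m
C–D: 123.0 m
D–E: 108.6 m
E–F: 267.9 m
Smallest added distance is 108.6 m, inserting between D and E.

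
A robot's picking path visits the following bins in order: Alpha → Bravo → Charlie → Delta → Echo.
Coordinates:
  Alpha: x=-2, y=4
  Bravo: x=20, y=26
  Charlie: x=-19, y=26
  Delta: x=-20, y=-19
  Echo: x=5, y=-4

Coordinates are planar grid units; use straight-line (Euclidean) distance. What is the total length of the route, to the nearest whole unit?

Leg distances:
Alpha→Bravo: 31.1  (cumulative 31.1)
Bravo→Charlie: 39.0  (cumulative 70.1)
Charlie→Delta: 45.0  (cumulative 115.1)
Delta→Echo: 29.2  (cumulative 144.3)
Total route length ≈ 144.

144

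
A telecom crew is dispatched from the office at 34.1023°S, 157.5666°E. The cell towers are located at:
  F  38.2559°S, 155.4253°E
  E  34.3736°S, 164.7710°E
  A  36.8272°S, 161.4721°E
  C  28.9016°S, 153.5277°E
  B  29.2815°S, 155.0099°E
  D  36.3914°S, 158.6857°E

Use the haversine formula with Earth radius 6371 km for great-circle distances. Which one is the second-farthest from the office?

E

Distances from the office (34.1023°S, 157.5666°E):
C: 693.4 km
E: 662.8 km
B: 588.0 km
F: 500.2 km
A: 465.7 km
D: 274.1 km
The second-farthest is E at 662.8 km.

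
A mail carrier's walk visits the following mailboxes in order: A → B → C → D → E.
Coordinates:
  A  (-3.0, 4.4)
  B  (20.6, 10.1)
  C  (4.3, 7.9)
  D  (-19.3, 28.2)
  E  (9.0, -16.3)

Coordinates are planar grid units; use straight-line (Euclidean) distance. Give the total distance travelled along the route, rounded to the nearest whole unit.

125

Leg distances:
A→B: 24.3  (cumulative 24.3)
B→C: 16.4  (cumulative 40.7)
C→D: 31.1  (cumulative 71.9)
D→E: 52.7  (cumulative 124.6)
Total route length ≈ 125.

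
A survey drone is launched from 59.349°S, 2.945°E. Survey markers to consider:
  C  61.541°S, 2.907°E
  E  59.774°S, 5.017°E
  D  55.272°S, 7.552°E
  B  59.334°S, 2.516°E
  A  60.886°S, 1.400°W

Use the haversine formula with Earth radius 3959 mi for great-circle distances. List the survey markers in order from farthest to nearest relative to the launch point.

D, A, C, E, B

Distances from the launch point:
D 55.272°S, 7.552°E: 329.9 mi
A 60.886°S, 1.400°W: 183.4 mi
C 61.541°S, 2.907°E: 151.5 mi
E 59.774°S, 5.017°E: 78.2 mi
B 59.334°S, 2.516°E: 15.2 mi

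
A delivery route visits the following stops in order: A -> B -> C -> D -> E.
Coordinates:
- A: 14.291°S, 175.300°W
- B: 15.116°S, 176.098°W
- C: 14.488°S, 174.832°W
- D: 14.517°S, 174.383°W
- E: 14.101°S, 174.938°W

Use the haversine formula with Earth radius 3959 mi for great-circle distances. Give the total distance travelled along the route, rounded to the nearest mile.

250 mi

Leg distances:
A→B: 78.1 mi  (cumulative 78.1 mi)
B→C: 95.1 mi  (cumulative 173.1 mi)
C→D: 30.1 mi  (cumulative 203.2 mi)
D→E: 47.0 mi  (cumulative 250.2 mi)
Total route length ≈ 250 mi.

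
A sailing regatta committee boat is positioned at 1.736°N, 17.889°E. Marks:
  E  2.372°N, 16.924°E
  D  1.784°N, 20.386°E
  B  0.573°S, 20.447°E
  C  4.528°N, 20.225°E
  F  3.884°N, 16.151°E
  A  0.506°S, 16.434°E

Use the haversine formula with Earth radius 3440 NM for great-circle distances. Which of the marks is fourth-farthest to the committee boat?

A

Distances from the committee boat (1.736°N, 17.889°E):
C: 218.4 NM
B: 206.9 NM
F: 165.8 NM
A: 160.5 NM
D: 149.9 NM
E: 69.4 NM
The fourth-farthest is A at 160.5 NM.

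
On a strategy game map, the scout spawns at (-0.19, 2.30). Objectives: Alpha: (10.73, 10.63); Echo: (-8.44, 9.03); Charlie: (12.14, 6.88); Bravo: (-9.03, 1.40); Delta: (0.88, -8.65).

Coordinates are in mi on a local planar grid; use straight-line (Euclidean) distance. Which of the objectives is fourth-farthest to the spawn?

Distance to each, sorted:
Alpha: 13.7 mi
Charlie: 13.2 mi
Delta: 11.0 mi
Echo: 10.6 mi
Bravo: 8.9 mi
The fourth-farthest is Echo at 10.6 mi.

Echo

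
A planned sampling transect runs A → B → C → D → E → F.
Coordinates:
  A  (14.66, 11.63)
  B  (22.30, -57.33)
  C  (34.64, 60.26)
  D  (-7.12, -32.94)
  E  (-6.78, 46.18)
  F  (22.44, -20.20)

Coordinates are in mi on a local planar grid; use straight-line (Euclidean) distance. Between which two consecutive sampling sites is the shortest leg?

Leg distances:
A→B: 69.4 mi
B→C: 118.2 mi
C→D: 102.1 mi
D→E: 79.1 mi
E→F: 72.5 mi
The shortest leg is A–B at 69.4 mi.

A–B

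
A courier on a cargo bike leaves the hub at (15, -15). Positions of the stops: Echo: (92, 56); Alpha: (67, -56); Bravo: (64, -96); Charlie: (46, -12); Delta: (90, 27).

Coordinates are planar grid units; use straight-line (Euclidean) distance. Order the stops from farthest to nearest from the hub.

Echo, Bravo, Delta, Alpha, Charlie

Computing each straight-line distance from (15, -15):
Echo (92, 56): 104.7
Bravo (64, -96): 94.7
Delta (90, 27): 86.0
Alpha (67, -56): 66.2
Charlie (46, -12): 31.1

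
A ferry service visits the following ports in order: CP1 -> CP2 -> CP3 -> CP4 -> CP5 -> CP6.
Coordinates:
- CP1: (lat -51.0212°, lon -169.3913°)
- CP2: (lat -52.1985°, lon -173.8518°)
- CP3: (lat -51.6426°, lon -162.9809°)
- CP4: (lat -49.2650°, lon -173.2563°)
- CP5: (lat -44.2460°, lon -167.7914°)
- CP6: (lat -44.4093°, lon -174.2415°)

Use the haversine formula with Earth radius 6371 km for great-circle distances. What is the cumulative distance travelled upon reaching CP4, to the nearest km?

Leg distances:
CP1→CP2: 334.6 km  (cumulative 334.6 km)
CP2→CP3: 747.4 km  (cumulative 1082.0 km)
CP3→CP4: 773.2 km  (cumulative 1855.2 km)
Cumulative distance at CP4 ≈ 1855 km.

1855 km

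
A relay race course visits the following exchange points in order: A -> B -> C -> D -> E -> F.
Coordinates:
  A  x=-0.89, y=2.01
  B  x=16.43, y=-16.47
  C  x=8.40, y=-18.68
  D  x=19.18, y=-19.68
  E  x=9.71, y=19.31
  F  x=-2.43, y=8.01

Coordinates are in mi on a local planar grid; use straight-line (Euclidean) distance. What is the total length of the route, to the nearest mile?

101 mi

Leg distances:
A→B: 25.3 mi  (cumulative 25.3 mi)
B→C: 8.3 mi  (cumulative 33.7 mi)
C→D: 10.8 mi  (cumulative 44.5 mi)
D→E: 40.1 mi  (cumulative 84.6 mi)
E→F: 16.6 mi  (cumulative 101.2 mi)
Total route length ≈ 101 mi.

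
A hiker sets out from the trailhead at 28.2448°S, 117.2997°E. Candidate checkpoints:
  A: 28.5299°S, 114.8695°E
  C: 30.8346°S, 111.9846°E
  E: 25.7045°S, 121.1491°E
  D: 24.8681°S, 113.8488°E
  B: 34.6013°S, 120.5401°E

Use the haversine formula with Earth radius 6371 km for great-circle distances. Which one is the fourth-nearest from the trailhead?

C

Distances from the trailhead (28.2448°S, 117.2997°E):
A: 239.8 km
E: 474.6 km
D: 508.6 km
C: 589.2 km
B: 770.7 km
The fourth-nearest is C at 589.2 km.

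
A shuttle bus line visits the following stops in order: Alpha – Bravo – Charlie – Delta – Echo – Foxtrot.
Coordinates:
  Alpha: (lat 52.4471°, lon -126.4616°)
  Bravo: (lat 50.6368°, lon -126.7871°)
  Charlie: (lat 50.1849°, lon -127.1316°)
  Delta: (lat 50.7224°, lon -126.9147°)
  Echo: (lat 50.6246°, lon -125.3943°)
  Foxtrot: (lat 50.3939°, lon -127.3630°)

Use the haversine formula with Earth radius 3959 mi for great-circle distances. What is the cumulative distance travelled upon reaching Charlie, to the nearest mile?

Leg distances:
Alpha→Bravo: 125.9 mi  (cumulative 125.9 mi)
Bravo→Charlie: 34.7 mi  (cumulative 160.6 mi)
Cumulative distance at Charlie ≈ 161 mi.

161 mi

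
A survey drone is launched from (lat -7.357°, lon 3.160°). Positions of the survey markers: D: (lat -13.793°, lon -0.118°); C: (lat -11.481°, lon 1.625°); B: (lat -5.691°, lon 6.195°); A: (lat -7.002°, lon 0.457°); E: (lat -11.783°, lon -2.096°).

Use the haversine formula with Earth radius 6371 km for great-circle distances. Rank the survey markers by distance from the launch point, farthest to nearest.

Distance from the launch point at (lat -7.357°, lon 3.160°) to each:
D (lat -13.793°, lon -0.118°): 800.2 km
E (lat -11.783°, lon -2.096°): 757.7 km
C (lat -11.481°, lon 1.625°): 488.5 km
B (lat -5.691°, lon 6.195°): 383.1 km
A (lat -7.002°, lon 0.457°): 300.8 km

D, E, C, B, A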